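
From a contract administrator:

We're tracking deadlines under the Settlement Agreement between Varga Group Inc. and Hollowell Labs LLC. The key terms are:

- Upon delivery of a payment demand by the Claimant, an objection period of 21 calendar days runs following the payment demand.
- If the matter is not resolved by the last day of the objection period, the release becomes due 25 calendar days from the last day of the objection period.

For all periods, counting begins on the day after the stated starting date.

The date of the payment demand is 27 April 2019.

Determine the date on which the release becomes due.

The last day of the objection period: 27 April 2019 + 21 days = 18 May 2019.
Adding 25 calendar days to 18 May 2019 gives 12 June 2019, which is the date on which the release becomes due.

12 June 2019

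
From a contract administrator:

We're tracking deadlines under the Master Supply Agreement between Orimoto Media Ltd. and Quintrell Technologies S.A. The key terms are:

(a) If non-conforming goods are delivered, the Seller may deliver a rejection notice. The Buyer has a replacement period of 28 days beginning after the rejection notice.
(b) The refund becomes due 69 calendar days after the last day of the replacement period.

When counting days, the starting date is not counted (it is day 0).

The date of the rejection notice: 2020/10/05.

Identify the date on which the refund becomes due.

2021/01/10

The last day of the replacement period: 28 calendar days after 2020/10/05 is 2020/11/02.
The date on which the refund becomes due: 69 calendar days after 2020/11/02 is 2021/01/10.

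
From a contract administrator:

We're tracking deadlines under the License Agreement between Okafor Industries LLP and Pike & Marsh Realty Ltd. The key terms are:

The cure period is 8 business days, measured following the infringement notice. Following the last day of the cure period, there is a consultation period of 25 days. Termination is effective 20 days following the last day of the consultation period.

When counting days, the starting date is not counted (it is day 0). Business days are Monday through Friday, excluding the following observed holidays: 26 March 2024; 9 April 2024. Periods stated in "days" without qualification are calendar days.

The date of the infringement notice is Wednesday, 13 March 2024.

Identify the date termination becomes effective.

9 May 2024

The last day of the cure period: 8 business days after Wednesday, 13 March 2024, skipping weekends — Mar 14, Mar 15, Mar 18, Mar 19, Mar 20, Mar 21, Mar 22, Mar 25 — lands on Monday, 25 March 2024.
Adding 25 calendar days to 25 March 2024 gives 19 April 2024, which is the last day of the consultation period.
Adding 20 calendar days to 19 April 2024 gives 9 May 2024, which is the date termination becomes effective.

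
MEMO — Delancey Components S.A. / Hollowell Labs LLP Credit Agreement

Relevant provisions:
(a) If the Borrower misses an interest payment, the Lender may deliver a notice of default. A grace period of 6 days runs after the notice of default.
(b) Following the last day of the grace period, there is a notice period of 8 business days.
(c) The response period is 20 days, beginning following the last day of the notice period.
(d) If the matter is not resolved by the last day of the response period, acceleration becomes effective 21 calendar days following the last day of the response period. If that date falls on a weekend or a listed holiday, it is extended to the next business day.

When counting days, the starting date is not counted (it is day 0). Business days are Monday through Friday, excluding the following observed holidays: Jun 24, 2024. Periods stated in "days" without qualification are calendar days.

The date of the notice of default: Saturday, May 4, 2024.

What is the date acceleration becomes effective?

The last day of the grace period: 6 calendar days after May 4, 2024 is May 10, 2024.
The last day of the notice period: counting 8 business days from Friday, May 10, 2024 (May 13, May 14, May 15, May 16, May 17, May 20, May 21, May 22, skipping weekends) reaches Wednesday, May 22, 2024.
The last day of the response period: 20 calendar days after May 22, 2024 is Jun 11, 2024.
Adding 21 calendar days to Jun 11, 2024 gives Jul 2, 2024, which is the date acceleration becomes effective. Jul 2, 2024 is a Tuesday and is not a listed holiday, so no roll-forward applies.

Jul 2, 2024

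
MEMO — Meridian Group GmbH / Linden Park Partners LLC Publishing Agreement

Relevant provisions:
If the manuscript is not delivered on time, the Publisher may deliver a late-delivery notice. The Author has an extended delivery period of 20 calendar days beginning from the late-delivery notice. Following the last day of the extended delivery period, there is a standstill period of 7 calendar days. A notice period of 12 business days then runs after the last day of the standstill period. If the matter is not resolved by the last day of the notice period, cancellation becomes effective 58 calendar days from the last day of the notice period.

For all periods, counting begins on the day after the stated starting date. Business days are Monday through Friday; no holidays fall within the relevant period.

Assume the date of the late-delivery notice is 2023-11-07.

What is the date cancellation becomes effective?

2024-02-16

Adding 20 calendar days to 2023-11-07 gives 2023-11-27, which is the last day of the extended delivery period.
The last day of the standstill period: 7 calendar days after 2023-11-27 is 2023-12-04.
From Monday, 2023-12-04, 12 business days (Dec 5, Dec 6, Dec 7, Dec 8, …, Dec 18, Dec 19, Dec 20, skipping weekends) brings us to Wednesday, 2023-12-20, which is the last day of the notice period.
The date cancellation becomes effective: 58 calendar days after 2023-12-20 is 2024-02-16.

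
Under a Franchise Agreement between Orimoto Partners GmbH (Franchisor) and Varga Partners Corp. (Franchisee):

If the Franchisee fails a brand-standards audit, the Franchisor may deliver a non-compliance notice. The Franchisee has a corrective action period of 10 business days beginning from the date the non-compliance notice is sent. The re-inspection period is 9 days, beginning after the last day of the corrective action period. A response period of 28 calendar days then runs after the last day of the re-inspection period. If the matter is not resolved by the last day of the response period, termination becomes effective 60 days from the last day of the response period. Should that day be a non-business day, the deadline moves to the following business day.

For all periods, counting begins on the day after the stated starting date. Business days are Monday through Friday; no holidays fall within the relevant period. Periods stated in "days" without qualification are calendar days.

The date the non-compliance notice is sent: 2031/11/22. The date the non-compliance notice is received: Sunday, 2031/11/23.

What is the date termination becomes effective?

The last day of the corrective action period: 10 business days after Saturday, 2031/11/22, skipping weekends — Nov 24, Nov 25, Nov 26, Nov 27, Nov 28, Dec 1, Dec 2, Dec 3, Dec 4, Dec 5 — lands on Friday, 2031/12/05.
The last day of the re-inspection period: 9 calendar days after 2031/12/05 is 2031/12/14.
The last day of the response period: 28 calendar days after 2031/12/14 is 2032/01/11.
The date termination becomes effective: 60 calendar days after 2032/01/11 is 2032/03/11. 2032/03/11 is a Thursday, so no roll-forward applies.

2032/03/11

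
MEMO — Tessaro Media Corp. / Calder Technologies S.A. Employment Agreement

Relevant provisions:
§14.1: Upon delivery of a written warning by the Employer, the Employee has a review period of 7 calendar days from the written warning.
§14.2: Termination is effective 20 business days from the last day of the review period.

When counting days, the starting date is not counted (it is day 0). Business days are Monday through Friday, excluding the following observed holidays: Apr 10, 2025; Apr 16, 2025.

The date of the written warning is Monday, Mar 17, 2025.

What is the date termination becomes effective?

Apr 23, 2025

The last day of the review period: 7 calendar days after Mar 17, 2025 is Mar 24, 2025.
The date termination becomes effective: counting 20 business days from Monday, Mar 24, 2025 (Mar 25, Mar 26, Mar 27, Mar 28, …, Apr 21, Apr 22, Apr 23, skipping weekends and the listed holidays on Apr 10, Apr 16) reaches Wednesday, Apr 23, 2025.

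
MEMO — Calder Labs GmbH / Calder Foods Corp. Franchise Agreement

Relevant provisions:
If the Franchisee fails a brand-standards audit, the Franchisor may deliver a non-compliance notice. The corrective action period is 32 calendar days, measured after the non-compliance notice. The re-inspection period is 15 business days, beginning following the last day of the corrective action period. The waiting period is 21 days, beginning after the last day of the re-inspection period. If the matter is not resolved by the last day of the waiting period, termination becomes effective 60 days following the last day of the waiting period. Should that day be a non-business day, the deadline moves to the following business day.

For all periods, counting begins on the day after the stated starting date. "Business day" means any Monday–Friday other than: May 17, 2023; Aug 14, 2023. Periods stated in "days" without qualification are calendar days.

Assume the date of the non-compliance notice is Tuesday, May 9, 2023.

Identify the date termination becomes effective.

Sep 19, 2023

The last day of the corrective action period: May 9, 2023 + 32 days = Jun 10, 2023.
From Saturday, Jun 10, 2023, 15 business days (Jun 12, Jun 13, Jun 14, Jun 15, …, Jun 28, Jun 29, Jun 30, skipping weekends) brings us to Friday, Jun 30, 2023, which is the last day of the re-inspection period.
The last day of the waiting period: Jun 30, 2023 + 21 days = Jul 21, 2023.
Adding 60 calendar days to Jul 21, 2023 gives Sep 19, 2023, which is the date termination becomes effective. Sep 19, 2023 is a Tuesday and is not a listed holiday, so no roll-forward applies.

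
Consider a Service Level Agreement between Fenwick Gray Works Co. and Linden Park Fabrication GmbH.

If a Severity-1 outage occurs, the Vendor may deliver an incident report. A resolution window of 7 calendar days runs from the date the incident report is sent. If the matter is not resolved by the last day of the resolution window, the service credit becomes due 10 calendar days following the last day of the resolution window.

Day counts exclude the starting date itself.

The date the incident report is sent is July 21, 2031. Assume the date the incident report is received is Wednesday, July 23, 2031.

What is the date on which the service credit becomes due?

August 7, 2031

The last day of the resolution window: July 21, 2031 + 7 days = July 28, 2031.
The date on which the service credit becomes due: 10 calendar days after July 28, 2031 is August 7, 2031.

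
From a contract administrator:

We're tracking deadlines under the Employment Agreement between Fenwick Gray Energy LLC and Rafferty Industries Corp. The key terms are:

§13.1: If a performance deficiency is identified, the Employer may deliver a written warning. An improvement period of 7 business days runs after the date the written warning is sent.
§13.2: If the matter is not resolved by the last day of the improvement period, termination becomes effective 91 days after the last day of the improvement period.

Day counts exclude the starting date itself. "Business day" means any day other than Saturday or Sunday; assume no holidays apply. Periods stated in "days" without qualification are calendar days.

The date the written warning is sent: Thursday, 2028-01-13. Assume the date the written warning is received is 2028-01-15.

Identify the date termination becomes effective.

The last day of the improvement period: counting 7 business days from Thursday, 2028-01-13 (Jan 14, Jan 17, Jan 18, Jan 19, Jan 20, Jan 21, Jan 24, skipping weekends) reaches Monday, 2028-01-24.
The date termination becomes effective: 91 calendar days after 2028-01-24 is 2028-04-24.

2028-04-24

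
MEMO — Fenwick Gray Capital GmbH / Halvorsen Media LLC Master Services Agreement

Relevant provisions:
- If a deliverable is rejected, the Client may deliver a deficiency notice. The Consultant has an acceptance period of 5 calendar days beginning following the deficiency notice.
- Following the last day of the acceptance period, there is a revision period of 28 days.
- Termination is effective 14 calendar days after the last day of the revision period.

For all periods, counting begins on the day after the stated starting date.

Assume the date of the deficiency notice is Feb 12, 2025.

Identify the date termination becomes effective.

Mar 31, 2025

The last day of the acceptance period: Feb 12, 2025 + 5 days = Feb 17, 2025.
Adding 28 calendar days to Feb 17, 2025 gives Mar 17, 2025, which is the last day of the revision period.
Adding 14 calendar days to Mar 17, 2025 gives Mar 31, 2025, which is the date termination becomes effective.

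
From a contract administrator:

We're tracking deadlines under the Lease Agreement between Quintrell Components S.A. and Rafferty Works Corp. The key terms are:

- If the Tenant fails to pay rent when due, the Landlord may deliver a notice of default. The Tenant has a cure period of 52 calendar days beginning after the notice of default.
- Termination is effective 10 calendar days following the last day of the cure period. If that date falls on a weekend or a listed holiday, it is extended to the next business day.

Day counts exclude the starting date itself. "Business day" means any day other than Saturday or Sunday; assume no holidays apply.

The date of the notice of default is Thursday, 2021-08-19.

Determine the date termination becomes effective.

Adding 52 calendar days to 2021-08-19 gives 2021-10-10, which is the last day of the cure period.
The date termination becomes effective: 10 calendar days after 2021-10-10 is 2021-10-20. 2021-10-20 is a Wednesday, so no roll-forward applies.

2021-10-20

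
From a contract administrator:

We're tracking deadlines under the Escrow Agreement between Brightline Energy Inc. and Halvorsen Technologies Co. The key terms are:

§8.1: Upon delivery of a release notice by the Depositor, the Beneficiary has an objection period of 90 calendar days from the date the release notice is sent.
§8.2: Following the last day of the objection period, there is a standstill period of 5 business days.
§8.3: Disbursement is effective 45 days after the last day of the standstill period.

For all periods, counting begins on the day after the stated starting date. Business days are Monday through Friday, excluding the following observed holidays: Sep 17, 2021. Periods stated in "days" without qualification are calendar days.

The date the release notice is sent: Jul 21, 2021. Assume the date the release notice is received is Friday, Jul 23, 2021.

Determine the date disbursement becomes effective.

Adding 90 calendar days to Jul 21, 2021 gives Oct 19, 2021, which is the last day of the objection period.
The last day of the standstill period: counting 5 business days from Tuesday, Oct 19, 2021 (Oct 20, Oct 21, Oct 22, Oct 25, Oct 26, skipping weekends) reaches Tuesday, Oct 26, 2021.
The date disbursement becomes effective: Oct 26, 2021 + 45 days = Dec 10, 2021.

Dec 10, 2021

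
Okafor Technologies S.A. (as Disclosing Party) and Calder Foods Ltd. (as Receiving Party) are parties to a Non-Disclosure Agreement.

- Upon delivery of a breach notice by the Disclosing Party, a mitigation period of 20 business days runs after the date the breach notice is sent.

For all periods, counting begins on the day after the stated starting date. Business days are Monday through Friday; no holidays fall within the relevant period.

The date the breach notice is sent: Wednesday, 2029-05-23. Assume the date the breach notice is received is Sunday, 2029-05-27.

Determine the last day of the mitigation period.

2029-06-20

The last day of the mitigation period: counting 20 business days from Wednesday, 2029-05-23 (May 24, May 25, May 28, May 29, …, Jun 18, Jun 19, Jun 20, skipping weekends) reaches Wednesday, 2029-06-20.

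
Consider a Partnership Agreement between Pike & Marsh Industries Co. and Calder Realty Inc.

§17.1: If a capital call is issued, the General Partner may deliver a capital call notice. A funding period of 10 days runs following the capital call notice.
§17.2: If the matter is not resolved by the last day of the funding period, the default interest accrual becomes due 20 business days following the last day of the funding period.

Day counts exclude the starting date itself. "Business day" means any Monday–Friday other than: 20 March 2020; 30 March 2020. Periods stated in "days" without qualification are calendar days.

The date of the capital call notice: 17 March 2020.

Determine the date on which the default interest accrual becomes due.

The last day of the funding period: 10 calendar days after 17 March 2020 is 27 March 2020.
The date on which the default interest accrual becomes due: counting 20 business days from Friday, 27 March 2020 (Mar 31, Apr 1, Apr 2, Apr 3, …, Apr 23, Apr 24, Apr 27, skipping weekends and the listed holiday on Mar 30) reaches Monday, 27 April 2020.

27 April 2020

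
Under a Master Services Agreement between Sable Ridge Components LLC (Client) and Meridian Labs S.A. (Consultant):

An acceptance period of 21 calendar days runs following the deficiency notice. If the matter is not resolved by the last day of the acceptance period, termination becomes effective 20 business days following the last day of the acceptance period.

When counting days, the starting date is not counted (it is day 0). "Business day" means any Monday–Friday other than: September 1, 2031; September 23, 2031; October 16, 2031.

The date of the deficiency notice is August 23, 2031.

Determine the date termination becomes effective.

The last day of the acceptance period: August 23, 2031 + 21 days = September 13, 2031.
The date termination becomes effective: counting 20 business days from Saturday, September 13, 2031 (Sep 15, Sep 16, Sep 17, Sep 18, …, Oct 9, Oct 10, Oct 13, skipping weekends and the listed holiday on Sep 23) reaches Monday, October 13, 2031.

October 13, 2031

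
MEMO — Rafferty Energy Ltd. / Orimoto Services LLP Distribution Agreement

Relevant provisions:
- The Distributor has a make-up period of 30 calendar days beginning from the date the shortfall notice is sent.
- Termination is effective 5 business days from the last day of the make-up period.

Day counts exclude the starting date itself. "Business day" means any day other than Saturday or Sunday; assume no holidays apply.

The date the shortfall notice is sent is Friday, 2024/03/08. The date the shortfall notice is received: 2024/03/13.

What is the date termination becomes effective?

2024/04/12

Adding 30 calendar days to 2024/03/08 gives 2024/04/07, which is the last day of the make-up period.
From Sunday, 2024/04/07, 5 business days (Apr 8, Apr 9, Apr 10, Apr 11, Apr 12, skipping weekends) brings us to Friday, 2024/04/12, which is the date termination becomes effective.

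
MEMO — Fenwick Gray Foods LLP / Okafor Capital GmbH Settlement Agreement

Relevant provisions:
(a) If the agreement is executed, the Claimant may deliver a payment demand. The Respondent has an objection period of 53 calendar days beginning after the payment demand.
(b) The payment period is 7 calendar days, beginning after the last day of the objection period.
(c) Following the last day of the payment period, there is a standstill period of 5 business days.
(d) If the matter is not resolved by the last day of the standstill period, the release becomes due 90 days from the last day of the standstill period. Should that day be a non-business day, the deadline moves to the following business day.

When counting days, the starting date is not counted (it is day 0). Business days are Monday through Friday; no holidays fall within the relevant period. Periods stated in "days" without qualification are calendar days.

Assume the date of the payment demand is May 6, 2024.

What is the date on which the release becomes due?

The last day of the objection period: 53 calendar days after May 6, 2024 is Jun 28, 2024.
Adding 7 calendar days to Jun 28, 2024 gives Jul 5, 2024, which is the last day of the payment period.
The last day of the standstill period: counting 5 business days from Friday, Jul 5, 2024 (Jul 8, Jul 9, Jul 10, Jul 11, Jul 12, skipping weekends) reaches Friday, Jul 12, 2024.
The date on which the release becomes due: Jul 12, 2024 + 90 days = Oct 10, 2024. Oct 10, 2024 is a Thursday, so no roll-forward applies.

Oct 10, 2024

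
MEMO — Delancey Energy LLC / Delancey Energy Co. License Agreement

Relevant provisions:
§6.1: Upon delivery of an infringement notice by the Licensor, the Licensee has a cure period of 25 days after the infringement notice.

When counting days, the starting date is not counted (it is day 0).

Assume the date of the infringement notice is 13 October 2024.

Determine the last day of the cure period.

Adding 25 calendar days to 13 October 2024 gives 7 November 2024, which is the last day of the cure period.

7 November 2024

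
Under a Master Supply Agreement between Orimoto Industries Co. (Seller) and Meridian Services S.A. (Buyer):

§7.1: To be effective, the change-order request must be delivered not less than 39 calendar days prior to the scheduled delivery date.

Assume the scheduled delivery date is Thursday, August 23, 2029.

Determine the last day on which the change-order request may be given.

August 23, 2029 minus 39 days is July 15, 2029.

July 15, 2029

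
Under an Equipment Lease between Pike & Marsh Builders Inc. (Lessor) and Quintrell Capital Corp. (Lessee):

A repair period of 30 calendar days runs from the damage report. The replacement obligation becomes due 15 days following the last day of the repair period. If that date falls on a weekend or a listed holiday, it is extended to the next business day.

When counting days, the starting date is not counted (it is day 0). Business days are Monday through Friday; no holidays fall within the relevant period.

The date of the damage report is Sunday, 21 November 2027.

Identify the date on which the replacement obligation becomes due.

5 January 2028

Adding 30 calendar days to 21 November 2027 gives 21 December 2027, which is the last day of the repair period.
Adding 15 calendar days to 21 December 2027 gives 5 January 2028, which is the date on which the replacement obligation becomes due. 5 January 2028 is a Wednesday, so no roll-forward applies.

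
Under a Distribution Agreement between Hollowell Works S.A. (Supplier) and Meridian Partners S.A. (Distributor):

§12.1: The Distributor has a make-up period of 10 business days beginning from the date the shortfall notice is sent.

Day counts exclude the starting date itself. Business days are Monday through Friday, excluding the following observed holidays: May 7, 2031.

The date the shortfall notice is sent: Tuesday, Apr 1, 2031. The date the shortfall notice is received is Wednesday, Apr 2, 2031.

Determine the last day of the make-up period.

Apr 15, 2031

The last day of the make-up period: 10 business days after Tuesday, Apr 1, 2031, skipping weekends — Apr 2, Apr 3, Apr 4, Apr 7, Apr 8, Apr 9, Apr 10, Apr 11, Apr 14, Apr 15 — lands on Tuesday, Apr 15, 2031.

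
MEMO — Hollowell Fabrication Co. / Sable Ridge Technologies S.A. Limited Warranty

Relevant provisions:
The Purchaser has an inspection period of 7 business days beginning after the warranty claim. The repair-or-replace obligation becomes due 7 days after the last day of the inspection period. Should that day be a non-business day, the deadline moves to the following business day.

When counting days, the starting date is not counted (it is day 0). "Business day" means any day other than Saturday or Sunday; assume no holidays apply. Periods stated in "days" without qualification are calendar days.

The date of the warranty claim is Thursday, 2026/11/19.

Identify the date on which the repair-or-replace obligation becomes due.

The last day of the inspection period: 7 business days after Thursday, 2026/11/19, skipping weekends — Nov 20, Nov 23, Nov 24, Nov 25, Nov 26, Nov 27, Nov 30 — lands on Monday, 2026/11/30.
Adding 7 calendar days to 2026/11/30 gives 2026/12/07, which is the date on which the repair-or-replace obligation becomes due. 2026/12/07 is a Monday, so no roll-forward applies.

2026/12/07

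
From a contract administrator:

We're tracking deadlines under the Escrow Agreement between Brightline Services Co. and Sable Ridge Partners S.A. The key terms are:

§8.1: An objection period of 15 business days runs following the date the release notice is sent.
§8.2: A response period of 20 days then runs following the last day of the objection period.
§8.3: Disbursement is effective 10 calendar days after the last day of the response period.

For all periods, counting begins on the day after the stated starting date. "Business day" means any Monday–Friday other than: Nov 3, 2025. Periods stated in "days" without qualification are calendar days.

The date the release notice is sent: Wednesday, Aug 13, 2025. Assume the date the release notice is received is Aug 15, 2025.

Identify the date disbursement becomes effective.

The last day of the objection period: 15 business days after Wednesday, Aug 13, 2025, skipping weekends — Aug 14, Aug 15, Aug 18, Aug 19, …, Sep 1, Sep 2, Sep 3 — lands on Wednesday, Sep 3, 2025.
Adding 20 calendar days to Sep 3, 2025 gives Sep 23, 2025, which is the last day of the response period.
Adding 10 calendar days to Sep 23, 2025 gives Oct 3, 2025, which is the date disbursement becomes effective.

Oct 3, 2025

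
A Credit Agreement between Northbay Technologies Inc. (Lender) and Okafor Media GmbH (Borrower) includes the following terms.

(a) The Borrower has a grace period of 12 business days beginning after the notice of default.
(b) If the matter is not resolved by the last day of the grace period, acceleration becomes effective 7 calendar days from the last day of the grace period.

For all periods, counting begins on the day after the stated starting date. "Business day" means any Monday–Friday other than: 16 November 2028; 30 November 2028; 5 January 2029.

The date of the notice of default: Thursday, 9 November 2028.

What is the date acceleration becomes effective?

The last day of the grace period: counting 12 business days from Thursday, 9 November 2028 (Nov 10, Nov 13, Nov 14, Nov 15, …, Nov 24, Nov 27, Nov 28, skipping weekends and the listed holiday on Nov 16) reaches Tuesday, 28 November 2028.
Adding 7 calendar days to 28 November 2028 gives 5 December 2028, which is the date acceleration becomes effective.

5 December 2028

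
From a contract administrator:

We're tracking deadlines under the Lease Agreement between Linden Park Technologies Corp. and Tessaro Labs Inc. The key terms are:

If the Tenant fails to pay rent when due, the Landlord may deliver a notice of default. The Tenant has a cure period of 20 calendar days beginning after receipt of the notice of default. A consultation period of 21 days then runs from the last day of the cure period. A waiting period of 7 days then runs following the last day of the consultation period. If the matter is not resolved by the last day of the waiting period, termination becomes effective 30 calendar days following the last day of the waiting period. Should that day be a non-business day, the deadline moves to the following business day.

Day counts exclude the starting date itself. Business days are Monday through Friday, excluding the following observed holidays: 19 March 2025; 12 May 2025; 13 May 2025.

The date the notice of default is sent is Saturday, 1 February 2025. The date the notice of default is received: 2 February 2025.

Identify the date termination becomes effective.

The last day of the cure period: 2 February 2025 + 20 days = 22 February 2025.
The last day of the consultation period: 22 February 2025 + 21 days = 15 March 2025.
Adding 7 calendar days to 15 March 2025 gives 22 March 2025, which is the last day of the waiting period.
The date termination becomes effective: 30 calendar days after 22 March 2025 is 21 April 2025. 21 April 2025 is a Monday and is not a listed holiday, so no roll-forward applies.

21 April 2025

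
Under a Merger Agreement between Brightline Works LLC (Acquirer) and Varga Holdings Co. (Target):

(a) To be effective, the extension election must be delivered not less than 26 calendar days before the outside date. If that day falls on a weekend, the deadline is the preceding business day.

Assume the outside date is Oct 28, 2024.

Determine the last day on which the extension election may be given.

Oct 2, 2024

Counting back 26 calendar days from Oct 28, 2024 gives Oct 2, 2024. That is a Wednesday, so no adjustment is needed.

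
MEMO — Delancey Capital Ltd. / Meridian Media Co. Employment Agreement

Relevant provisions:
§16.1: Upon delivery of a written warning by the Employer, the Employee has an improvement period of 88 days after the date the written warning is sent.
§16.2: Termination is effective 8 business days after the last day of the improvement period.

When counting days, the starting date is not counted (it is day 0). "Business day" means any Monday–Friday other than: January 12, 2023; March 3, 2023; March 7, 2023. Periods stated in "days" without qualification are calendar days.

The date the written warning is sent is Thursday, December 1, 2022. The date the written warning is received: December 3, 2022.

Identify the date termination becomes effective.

March 13, 2023

Adding 88 calendar days to December 1, 2022 gives February 27, 2023, which is the last day of the improvement period.
The date termination becomes effective: counting 8 business days from Monday, February 27, 2023 (Feb 28, Mar 1, Mar 2, Mar 6, Mar 8, Mar 9, Mar 10, Mar 13, skipping weekends and the listed holidays on Mar 3, Mar 7) reaches Monday, March 13, 2023.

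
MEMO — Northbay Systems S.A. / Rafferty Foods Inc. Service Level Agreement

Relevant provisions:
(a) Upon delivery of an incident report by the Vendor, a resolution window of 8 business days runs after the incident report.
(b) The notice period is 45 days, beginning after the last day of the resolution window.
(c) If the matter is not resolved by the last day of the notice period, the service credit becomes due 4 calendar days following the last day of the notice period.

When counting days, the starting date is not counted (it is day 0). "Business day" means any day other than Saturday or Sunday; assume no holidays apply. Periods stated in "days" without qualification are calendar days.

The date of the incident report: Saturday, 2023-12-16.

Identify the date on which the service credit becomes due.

The last day of the resolution window: counting 8 business days from Saturday, 2023-12-16 (Dec 18, Dec 19, Dec 20, Dec 21, Dec 22, Dec 25, Dec 26, Dec 27, skipping weekends) reaches Wednesday, 2023-12-27.
The last day of the notice period: 2023-12-27 + 45 days = 2024-02-10.
The date on which the service credit becomes due: 2024-02-10 + 4 days = 2024-02-14.

2024-02-14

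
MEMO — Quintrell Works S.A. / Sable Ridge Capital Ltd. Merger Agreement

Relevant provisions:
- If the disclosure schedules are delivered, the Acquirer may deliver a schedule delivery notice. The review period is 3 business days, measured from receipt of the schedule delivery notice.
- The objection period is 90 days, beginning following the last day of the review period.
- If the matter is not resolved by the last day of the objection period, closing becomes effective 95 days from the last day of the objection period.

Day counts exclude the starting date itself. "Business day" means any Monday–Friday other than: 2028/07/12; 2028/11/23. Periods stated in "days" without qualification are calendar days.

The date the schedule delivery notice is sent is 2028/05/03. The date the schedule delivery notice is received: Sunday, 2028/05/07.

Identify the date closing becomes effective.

2028/11/11

From Sunday, 2028/05/07, 3 business days (May 8, May 9, May 10, skipping weekends) brings us to Wednesday, 2028/05/10, which is the last day of the review period.
Adding 90 calendar days to 2028/05/10 gives 2028/08/08, which is the last day of the objection period.
The date closing becomes effective: 95 calendar days after 2028/08/08 is 2028/11/11.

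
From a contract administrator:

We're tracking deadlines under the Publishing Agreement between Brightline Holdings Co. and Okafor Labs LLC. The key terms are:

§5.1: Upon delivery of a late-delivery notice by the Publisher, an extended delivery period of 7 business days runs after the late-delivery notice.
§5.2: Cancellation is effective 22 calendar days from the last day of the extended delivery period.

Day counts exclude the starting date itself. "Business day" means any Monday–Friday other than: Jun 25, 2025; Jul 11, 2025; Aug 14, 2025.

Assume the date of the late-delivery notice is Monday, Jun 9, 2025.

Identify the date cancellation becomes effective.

Jul 10, 2025

From Monday, Jun 9, 2025, 7 business days (Jun 10, Jun 11, Jun 12, Jun 13, Jun 16, Jun 17, Jun 18, skipping weekends) brings us to Wednesday, Jun 18, 2025, which is the last day of the extended delivery period.
Adding 22 calendar days to Jun 18, 2025 gives Jul 10, 2025, which is the date cancellation becomes effective.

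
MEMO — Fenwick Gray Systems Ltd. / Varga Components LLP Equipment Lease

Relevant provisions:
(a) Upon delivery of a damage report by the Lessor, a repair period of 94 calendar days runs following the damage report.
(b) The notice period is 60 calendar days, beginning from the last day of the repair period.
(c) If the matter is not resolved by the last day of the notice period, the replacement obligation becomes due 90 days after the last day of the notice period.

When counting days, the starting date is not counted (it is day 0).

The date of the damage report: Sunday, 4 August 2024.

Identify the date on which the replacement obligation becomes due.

5 April 2025

The last day of the repair period: 94 calendar days after 4 August 2024 is 6 November 2024.
The last day of the notice period: 60 calendar days after 6 November 2024 is 5 January 2025.
The date on which the replacement obligation becomes due: 90 calendar days after 5 January 2025 is 5 April 2025.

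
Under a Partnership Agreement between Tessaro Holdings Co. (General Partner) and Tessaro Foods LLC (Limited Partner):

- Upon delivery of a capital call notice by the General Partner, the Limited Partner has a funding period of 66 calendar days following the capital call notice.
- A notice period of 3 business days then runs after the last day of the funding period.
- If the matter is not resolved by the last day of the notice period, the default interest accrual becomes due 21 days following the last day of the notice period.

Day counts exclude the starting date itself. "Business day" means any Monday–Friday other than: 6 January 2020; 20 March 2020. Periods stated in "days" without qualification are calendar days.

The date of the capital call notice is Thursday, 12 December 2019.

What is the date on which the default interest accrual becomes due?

11 March 2020

Adding 66 calendar days to 12 December 2019 gives 16 February 2020, which is the last day of the funding period.
The last day of the notice period: 3 business days after Sunday, 16 February 2020, skipping weekends — Feb 17, Feb 18, Feb 19 — lands on Wednesday, 19 February 2020.
Adding 21 calendar days to 19 February 2020 gives 11 March 2020, which is the date on which the default interest accrual becomes due.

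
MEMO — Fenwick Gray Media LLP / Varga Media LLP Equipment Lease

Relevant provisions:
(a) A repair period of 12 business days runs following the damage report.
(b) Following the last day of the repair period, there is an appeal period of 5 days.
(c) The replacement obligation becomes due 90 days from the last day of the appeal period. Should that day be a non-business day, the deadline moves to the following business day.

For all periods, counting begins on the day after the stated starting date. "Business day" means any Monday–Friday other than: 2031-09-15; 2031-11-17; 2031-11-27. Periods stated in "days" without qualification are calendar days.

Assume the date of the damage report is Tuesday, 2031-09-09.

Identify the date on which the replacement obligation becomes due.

The last day of the repair period: 12 business days after Tuesday, 2031-09-09, skipping weekends and the listed holiday on Sep 15 — Sep 10, Sep 11, Sep 12, Sep 16, …, Sep 24, Sep 25, Sep 26 — lands on Friday, 2031-09-26.
The last day of the appeal period: 5 calendar days after 2031-09-26 is 2031-10-01.
The date on which the replacement obligation becomes due: 90 calendar days after 2031-10-01 is 2031-12-30. 2031-12-30 is a Tuesday and is not a listed holiday, so no roll-forward applies.

2031-12-30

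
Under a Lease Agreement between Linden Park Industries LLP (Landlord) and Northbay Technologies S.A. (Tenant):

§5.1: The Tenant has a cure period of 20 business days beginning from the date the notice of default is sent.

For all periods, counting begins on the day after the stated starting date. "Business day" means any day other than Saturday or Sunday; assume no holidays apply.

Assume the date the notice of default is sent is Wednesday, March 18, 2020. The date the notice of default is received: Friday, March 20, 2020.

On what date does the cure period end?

From Wednesday, March 18, 2020, 20 business days (Mar 19, Mar 20, Mar 23, Mar 24, …, Apr 13, Apr 14, Apr 15, skipping weekends) brings us to Wednesday, April 15, 2020, which is the last day of the cure period.

April 15, 2020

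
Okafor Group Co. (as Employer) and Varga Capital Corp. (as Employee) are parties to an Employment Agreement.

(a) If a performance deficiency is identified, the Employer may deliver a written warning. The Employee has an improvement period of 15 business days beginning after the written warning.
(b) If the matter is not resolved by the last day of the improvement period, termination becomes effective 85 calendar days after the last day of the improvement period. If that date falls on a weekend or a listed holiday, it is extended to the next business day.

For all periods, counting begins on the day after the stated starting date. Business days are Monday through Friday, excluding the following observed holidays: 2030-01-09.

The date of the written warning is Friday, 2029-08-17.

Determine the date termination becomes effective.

From Friday, 2029-08-17, 15 business days (Aug 20, Aug 21, Aug 22, Aug 23, …, Sep 5, Sep 6, Sep 7, skipping weekends) brings us to Friday, 2029-09-07, which is the last day of the improvement period.
The date termination becomes effective: 85 calendar days after 2029-09-07 is 2029-12-01. That falls on a Saturday, so it rolls to the next business day, Monday, 2029-12-03.

2029-12-03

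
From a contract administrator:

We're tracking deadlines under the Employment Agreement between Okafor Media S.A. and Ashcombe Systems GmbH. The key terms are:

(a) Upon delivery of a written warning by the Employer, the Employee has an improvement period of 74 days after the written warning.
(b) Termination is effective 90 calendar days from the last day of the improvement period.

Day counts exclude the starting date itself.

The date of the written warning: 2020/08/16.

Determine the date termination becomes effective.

Adding 74 calendar days to 2020/08/16 gives 2020/10/29, which is the last day of the improvement period.
The date termination becomes effective: 90 calendar days after 2020/10/29 is 2021/01/27.

2021/01/27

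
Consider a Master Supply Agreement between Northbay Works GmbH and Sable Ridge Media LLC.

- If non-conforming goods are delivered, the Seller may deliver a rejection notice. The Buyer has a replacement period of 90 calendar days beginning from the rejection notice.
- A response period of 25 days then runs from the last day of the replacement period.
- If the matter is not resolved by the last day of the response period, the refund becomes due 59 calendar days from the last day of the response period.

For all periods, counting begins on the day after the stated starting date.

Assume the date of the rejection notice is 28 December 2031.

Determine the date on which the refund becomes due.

The last day of the replacement period: 90 calendar days after 28 December 2031 is 27 March 2032.
The last day of the response period: 25 calendar days after 27 March 2032 is 21 April 2032.
Adding 59 calendar days to 21 April 2032 gives 19 June 2032, which is the date on which the refund becomes due.

19 June 2032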